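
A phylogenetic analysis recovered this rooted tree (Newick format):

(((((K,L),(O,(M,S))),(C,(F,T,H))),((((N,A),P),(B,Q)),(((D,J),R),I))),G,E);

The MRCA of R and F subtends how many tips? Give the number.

The MRCA of R and F is the node subtending ((((K,L),(O,(M,S))),(C,(F,T,H))),((((N,A),P),(B,Q)),(((D,J),R),I))).
That clade contains 18 terminal taxa: A, B, C, D, F, H, I, J, K, L, M, N, O, P, Q, R, S, T.

18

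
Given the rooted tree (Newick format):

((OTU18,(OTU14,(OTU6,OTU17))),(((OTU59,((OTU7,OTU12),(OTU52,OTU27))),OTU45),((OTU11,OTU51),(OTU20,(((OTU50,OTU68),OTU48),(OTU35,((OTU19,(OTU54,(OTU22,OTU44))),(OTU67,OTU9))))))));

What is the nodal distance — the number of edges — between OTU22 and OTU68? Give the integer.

9

The MRCA of OTU22 and OTU68 is the node subtending (((OTU50,OTU68),OTU48),(OTU35,((OTU19,(OTU54,(OTU22,OTU44))),(OTU67,OTU9)))).
From OTU22 up to that node: 6 branches. From OTU68 up to the same node: 3 branches. Total: 6 + 3 = 9.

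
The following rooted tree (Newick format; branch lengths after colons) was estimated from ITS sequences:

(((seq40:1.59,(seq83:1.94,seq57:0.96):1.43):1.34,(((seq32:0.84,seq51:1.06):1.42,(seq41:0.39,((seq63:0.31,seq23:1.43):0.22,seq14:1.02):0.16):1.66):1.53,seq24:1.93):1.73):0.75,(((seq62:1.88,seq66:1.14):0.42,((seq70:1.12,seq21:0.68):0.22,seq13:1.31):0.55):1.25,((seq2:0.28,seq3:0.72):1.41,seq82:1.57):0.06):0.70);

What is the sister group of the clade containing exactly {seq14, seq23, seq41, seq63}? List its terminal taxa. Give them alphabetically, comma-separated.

The clade containing exactly {seq14, seq23, seq41, seq63} attaches to the tree at the node subtending ((seq32,seq51),(seq41,((seq63,seq23),seq14))).
The other lineage descending from that same node — the sister group — is (seq32,seq51); its 2 tips in alphabetical order are the answer.

seq32, seq51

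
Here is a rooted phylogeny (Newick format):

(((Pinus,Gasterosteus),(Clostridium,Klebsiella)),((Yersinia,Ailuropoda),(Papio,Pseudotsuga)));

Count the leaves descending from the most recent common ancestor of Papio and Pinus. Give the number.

8

The MRCA of Papio and Pinus is the root, so the clade is the entire tree.
That clade contains 8 terminal taxa: Ailuropoda, Clostridium, Gasterosteus, Klebsiella, Papio, Pinus, Pseudotsuga, Yersinia.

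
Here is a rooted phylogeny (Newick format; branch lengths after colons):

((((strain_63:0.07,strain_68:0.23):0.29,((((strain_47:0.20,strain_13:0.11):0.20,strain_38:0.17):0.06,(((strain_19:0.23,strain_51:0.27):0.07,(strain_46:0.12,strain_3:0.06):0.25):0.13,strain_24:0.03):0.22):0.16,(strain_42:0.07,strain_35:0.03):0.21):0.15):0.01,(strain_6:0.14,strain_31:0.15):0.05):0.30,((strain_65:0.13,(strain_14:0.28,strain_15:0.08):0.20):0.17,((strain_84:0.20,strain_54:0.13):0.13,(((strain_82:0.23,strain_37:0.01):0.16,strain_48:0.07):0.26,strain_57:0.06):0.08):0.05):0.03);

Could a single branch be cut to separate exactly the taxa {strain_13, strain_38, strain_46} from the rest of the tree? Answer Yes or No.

No

The MRCA of the listed taxa subtends (((strain_47,strain_13),strain_38),(((strain_19,strain_51),(strain_46,strain_3)),strain_24)).
That clade also contains strain_19, strain_24, strain_3, strain_47, strain_51, which are not in the proposed group, so the group is not monophyletic.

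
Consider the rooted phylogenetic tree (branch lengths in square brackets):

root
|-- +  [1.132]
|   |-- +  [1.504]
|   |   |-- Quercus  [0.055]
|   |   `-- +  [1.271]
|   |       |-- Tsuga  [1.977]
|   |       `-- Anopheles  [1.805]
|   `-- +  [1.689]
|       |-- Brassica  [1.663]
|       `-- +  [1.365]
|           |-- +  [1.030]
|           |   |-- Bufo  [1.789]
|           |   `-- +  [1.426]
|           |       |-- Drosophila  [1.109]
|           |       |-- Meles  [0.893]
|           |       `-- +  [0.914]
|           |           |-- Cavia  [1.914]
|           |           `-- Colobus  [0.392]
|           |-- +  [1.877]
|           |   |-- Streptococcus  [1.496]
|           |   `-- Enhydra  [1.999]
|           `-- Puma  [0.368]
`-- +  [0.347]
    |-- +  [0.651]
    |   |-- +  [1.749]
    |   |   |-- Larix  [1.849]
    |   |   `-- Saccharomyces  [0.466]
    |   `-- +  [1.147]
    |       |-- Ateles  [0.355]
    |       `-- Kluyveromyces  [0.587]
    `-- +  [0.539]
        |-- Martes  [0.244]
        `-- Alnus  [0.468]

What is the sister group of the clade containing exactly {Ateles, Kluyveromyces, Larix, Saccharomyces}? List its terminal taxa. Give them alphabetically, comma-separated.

Alnus, Martes

The clade containing exactly {Ateles, Kluyveromyces, Larix, Saccharomyces} attaches to the tree at the node subtending (((Larix,Saccharomyces),(Ateles,Kluyveromyces)),(Martes,Alnus)).
The other lineage descending from that same node — the sister group — is (Martes,Alnus); its 2 tips in alphabetical order are the answer.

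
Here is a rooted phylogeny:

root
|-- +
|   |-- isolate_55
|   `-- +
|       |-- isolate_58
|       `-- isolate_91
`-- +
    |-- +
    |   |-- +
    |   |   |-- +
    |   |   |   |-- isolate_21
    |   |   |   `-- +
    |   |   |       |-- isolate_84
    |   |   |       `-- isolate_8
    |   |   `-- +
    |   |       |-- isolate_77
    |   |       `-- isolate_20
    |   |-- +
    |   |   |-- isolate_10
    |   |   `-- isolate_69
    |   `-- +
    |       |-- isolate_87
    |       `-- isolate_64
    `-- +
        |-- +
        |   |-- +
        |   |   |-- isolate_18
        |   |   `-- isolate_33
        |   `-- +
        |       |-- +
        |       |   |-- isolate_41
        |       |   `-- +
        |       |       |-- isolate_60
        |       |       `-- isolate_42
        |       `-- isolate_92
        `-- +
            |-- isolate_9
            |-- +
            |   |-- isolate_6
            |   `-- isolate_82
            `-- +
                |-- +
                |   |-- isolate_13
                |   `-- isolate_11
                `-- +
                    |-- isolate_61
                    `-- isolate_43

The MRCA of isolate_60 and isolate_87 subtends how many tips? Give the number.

The MRCA of isolate_60 and isolate_87 is the node subtending ((((isolate_21,(isolate_84,isolate_8)),(isolate_77,isolate_20)),(isolate_10,isolate_69),(isolate_87,isolate_64)),(((isolate_18,isolate_33),((isolate_41,(isolate_60,isolate_42)),isolate_92)),(isolate_9,(isolate_6,isolate_82),((isolate_13,isolate_11),(isolate_61,isolate_43))))).
That clade contains 22 terminal taxa: isolate_10, isolate_11, isolate_13, isolate_18, isolate_20, isolate_21, isolate_33, isolate_41, isolate_42, isolate_43, isolate_6, isolate_60, isolate_61, isolate_64, isolate_69, isolate_77, isolate_8, isolate_82, isolate_84, isolate_87, isolate_9, isolate_92.

22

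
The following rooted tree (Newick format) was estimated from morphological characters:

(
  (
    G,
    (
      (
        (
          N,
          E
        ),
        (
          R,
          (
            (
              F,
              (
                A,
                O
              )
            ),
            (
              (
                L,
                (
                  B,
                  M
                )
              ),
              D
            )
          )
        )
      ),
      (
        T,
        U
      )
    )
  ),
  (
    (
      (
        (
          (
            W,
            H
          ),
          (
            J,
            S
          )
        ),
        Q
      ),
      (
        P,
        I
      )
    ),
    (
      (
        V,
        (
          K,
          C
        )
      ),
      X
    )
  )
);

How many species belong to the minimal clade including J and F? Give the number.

24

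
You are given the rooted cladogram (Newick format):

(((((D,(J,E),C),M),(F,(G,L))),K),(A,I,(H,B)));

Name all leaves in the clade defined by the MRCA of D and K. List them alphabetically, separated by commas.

C, D, E, F, G, J, K, L, M

Tracing D: it sits inside (D,(J,E),C).
Tracing K: it sits inside ((((D,(J,E),C),M),(F,(G,L))),K).
The smallest clade enclosing both is ((((D,(J,E),C),M),(F,(G,L))),K); the answer is its 9 terminal taxa in alphabetical order.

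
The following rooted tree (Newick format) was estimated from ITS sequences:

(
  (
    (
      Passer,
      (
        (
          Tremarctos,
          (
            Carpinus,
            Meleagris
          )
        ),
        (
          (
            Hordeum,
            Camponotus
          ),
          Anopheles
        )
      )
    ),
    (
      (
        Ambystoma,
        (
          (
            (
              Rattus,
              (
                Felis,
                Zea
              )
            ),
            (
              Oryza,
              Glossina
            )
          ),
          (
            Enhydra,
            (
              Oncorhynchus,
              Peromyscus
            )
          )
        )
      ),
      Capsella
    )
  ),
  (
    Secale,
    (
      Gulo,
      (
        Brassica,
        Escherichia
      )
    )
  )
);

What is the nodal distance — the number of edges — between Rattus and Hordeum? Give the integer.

11

The MRCA of Rattus and Hordeum is the node subtending ((Passer,((Tremarctos,(Carpinus,Meleagris)),((Hordeum,Camponotus),Anopheles))),((Ambystoma,(((Rattus,(Felis,Zea)),(Oryza,Glossina)),(Enhydra,(Oncorhynchus,Peromyscus)))),Capsella)).
From Rattus up to that node: 6 branches. From Hordeum up to the same node: 5 branches. Total: 6 + 5 = 11.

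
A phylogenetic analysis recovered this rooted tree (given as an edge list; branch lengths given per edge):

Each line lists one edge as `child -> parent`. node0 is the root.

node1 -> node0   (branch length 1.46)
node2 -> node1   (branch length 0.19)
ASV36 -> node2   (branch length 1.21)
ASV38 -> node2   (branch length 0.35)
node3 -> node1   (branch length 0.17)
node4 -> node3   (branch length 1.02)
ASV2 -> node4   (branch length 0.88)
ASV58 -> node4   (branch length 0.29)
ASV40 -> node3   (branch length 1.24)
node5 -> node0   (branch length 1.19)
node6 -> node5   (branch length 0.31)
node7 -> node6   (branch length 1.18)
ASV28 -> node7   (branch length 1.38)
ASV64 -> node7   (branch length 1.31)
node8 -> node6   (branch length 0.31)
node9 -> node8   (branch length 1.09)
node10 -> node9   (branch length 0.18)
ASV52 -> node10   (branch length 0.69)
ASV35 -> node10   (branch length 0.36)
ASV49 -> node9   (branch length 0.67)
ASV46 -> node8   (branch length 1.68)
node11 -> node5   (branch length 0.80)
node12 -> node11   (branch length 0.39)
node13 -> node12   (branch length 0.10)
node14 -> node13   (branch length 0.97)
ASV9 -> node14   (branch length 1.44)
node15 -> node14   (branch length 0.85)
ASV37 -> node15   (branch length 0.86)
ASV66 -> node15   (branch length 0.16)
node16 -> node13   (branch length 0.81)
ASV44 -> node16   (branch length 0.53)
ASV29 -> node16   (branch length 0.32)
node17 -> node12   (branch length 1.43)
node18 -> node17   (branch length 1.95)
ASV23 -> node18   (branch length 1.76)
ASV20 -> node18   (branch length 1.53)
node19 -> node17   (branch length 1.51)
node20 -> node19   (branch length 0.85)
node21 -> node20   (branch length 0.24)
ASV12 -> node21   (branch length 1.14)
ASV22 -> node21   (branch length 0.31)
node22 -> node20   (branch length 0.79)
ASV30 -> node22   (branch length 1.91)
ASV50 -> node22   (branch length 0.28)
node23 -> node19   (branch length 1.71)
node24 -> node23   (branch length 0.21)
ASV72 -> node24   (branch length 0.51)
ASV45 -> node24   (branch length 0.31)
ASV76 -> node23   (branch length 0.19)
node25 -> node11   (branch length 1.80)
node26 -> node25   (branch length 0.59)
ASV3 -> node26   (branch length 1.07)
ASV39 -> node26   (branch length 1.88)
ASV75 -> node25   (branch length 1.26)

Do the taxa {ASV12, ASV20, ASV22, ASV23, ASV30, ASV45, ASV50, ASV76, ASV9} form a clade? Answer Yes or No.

The MRCA of the listed taxa subtends (((ASV9,(ASV37,ASV66)),(ASV44,ASV29)),((ASV23,ASV20),(((ASV12,ASV22),(ASV30,ASV50)),((ASV72,ASV45),ASV76)))).
That clade also contains ASV29, ASV37, ASV44, ASV66, ASV72, which are not in the proposed group, so the group is not monophyletic.

No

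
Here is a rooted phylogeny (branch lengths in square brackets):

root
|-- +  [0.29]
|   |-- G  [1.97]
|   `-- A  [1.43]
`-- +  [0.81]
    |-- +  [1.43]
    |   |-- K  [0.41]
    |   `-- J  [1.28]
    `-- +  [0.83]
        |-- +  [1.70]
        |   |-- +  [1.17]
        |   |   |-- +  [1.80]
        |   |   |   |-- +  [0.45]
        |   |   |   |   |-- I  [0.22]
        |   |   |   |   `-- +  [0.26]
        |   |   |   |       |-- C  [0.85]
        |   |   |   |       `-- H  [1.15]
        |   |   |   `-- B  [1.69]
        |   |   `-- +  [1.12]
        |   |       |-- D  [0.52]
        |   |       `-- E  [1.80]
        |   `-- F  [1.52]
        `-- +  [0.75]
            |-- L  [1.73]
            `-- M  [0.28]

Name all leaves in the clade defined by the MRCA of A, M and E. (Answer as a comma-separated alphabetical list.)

Tracing A: it sits inside (G,A).
Tracing M: it sits inside (L,M).
Tracing E: it sits inside (D,E).
The smallest clade enclosing all 3 is the whole tree (their MRCA is the root), so the answer is all 13 tips in alphabetical order.

A, B, C, D, E, F, G, H, I, J, K, L, M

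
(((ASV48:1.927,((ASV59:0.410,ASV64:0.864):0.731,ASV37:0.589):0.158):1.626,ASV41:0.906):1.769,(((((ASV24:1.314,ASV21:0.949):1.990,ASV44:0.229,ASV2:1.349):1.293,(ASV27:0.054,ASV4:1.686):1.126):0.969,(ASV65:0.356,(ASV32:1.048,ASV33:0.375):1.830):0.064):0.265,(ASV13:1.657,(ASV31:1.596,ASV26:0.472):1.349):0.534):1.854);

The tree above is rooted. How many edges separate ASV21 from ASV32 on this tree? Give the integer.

The MRCA of ASV21 and ASV32 is the node subtending ((((ASV24,ASV21),ASV44,ASV2),(ASV27,ASV4)),(ASV65,(ASV32,ASV33))).
From ASV21 up to that node: 4 branches. From ASV32 up to the same node: 3 branches. Total: 4 + 3 = 7.

7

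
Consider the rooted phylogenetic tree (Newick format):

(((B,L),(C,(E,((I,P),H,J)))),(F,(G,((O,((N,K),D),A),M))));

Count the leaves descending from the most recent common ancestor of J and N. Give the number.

The MRCA of J and N is the root, so the clade is the entire tree.
That clade contains 16 terminal taxa: A, B, C, D, E, F, G, H, I, J, K, L, M, N, O, P.

16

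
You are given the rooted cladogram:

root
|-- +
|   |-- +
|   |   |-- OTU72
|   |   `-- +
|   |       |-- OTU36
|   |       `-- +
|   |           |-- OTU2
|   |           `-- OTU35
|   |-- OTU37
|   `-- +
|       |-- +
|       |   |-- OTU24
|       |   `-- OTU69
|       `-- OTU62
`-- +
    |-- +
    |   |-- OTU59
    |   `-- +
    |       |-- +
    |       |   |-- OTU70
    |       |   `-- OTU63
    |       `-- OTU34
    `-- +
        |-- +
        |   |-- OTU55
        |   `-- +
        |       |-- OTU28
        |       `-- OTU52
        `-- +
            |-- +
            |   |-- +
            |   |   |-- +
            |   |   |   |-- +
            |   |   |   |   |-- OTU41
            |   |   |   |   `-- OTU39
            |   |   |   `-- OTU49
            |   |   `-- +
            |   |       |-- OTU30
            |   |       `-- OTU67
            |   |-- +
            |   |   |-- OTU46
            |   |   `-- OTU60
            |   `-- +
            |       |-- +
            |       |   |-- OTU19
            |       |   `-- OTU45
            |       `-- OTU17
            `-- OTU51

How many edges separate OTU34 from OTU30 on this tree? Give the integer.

9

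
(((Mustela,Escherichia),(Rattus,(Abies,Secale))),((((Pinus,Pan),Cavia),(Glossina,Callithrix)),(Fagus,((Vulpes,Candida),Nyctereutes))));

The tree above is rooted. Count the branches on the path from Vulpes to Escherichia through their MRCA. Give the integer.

8

The MRCA of Vulpes and Escherichia is the root of the tree.
From Vulpes up to that node: 5 branches. From Escherichia up to the same node: 3 branches. Total: 5 + 3 = 8.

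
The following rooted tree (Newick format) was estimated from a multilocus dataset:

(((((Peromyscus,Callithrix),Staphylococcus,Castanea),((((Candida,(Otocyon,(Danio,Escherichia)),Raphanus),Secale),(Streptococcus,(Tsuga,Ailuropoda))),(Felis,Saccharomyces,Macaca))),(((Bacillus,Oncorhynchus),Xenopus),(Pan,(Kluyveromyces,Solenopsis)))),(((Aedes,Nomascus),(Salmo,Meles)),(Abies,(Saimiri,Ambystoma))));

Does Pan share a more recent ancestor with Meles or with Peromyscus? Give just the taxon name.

Peromyscus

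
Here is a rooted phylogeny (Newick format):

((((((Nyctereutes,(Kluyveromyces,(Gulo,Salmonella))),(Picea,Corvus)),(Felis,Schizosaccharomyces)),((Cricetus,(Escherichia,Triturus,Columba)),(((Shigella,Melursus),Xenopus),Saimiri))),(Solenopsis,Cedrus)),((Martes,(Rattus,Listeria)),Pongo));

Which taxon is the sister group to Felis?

Felis attaches to the tree at the node subtending (Felis,Schizosaccharomyces).
The other lineage descending from that same node — the sister group — is the single tip Schizosaccharomyces.

Schizosaccharomyces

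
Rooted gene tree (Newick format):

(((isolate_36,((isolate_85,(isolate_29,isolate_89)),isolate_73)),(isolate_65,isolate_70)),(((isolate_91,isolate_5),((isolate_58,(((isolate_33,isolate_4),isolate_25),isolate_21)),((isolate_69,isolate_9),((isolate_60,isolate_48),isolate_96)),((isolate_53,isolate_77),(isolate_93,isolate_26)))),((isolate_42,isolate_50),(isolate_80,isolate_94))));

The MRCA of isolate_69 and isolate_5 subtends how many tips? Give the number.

The MRCA of isolate_69 and isolate_5 is the node subtending ((isolate_91,isolate_5),((isolate_58,(((isolate_33,isolate_4),isolate_25),isolate_21)),((isolate_69,isolate_9),((isolate_60,isolate_48),isolate_96)),((isolate_53,isolate_77),(isolate_93,isolate_26)))).
That clade contains 16 terminal taxa: isolate_21, isolate_25, isolate_26, isolate_33, isolate_4, isolate_48, isolate_5, isolate_53, isolate_58, isolate_60, isolate_69, isolate_77, isolate_9, isolate_91, isolate_93, isolate_96.

16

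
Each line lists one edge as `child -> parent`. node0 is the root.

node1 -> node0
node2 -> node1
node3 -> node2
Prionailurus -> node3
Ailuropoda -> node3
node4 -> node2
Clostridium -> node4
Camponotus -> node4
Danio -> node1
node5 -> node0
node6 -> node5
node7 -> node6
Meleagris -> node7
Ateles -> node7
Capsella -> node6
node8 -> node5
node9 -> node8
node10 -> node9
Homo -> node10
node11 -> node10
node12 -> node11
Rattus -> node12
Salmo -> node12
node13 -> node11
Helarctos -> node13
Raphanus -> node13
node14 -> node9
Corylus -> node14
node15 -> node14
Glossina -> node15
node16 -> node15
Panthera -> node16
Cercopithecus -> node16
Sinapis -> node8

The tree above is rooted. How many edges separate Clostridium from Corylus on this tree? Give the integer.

9

The MRCA of Clostridium and Corylus is the root of the tree.
From Clostridium up to that node: 4 branches. From Corylus up to the same node: 5 branches. Total: 4 + 5 = 9.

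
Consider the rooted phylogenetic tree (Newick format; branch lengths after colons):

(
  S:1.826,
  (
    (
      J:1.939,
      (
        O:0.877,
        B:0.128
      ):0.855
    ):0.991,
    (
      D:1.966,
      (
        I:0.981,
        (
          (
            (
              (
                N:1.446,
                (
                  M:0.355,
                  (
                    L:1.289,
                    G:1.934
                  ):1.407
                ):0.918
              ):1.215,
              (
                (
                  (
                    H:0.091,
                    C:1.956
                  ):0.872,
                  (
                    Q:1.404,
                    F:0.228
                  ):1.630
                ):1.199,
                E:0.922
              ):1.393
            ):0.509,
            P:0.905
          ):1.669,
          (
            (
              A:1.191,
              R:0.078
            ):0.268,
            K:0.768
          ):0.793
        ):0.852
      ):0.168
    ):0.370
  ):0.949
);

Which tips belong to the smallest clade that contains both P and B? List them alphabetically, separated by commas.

A, B, C, D, E, F, G, H, I, J, K, L, M, N, O, P, Q, R

Tracing P: it sits inside (((N,(M,(L,G))),(((H,C),(Q,F)),E)),P).
Tracing B: it sits inside (O,B).
The smallest clade enclosing both is ((J,(O,B)),(D,(I,((((N,(M,(L,G))),(((H,C),(Q,F)),E)),P),((A,R),K))))); the answer is its 18 terminal taxa in alphabetical order.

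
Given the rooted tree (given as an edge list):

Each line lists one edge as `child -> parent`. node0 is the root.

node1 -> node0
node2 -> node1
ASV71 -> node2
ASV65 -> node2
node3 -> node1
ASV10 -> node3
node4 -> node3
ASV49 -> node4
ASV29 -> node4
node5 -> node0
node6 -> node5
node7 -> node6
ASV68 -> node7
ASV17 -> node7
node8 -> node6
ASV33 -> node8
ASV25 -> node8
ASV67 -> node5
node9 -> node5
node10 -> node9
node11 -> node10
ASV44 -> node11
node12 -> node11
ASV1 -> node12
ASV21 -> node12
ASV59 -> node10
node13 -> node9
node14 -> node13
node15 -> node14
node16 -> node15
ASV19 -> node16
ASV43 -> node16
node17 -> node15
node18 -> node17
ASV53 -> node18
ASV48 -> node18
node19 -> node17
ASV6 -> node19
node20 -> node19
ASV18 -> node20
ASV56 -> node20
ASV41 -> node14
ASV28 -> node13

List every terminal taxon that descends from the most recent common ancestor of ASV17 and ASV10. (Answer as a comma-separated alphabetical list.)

Tracing ASV17: it sits inside (ASV68,ASV17).
Tracing ASV10: it sits inside (ASV10,(ASV49,ASV29)).
The smallest clade enclosing both is the whole tree (their MRCA is the root), so the answer is all 23 tips in alphabetical order.

ASV1, ASV10, ASV17, ASV18, ASV19, ASV21, ASV25, ASV28, ASV29, ASV33, ASV41, ASV43, ASV44, ASV48, ASV49, ASV53, ASV56, ASV59, ASV6, ASV65, ASV67, ASV68, ASV71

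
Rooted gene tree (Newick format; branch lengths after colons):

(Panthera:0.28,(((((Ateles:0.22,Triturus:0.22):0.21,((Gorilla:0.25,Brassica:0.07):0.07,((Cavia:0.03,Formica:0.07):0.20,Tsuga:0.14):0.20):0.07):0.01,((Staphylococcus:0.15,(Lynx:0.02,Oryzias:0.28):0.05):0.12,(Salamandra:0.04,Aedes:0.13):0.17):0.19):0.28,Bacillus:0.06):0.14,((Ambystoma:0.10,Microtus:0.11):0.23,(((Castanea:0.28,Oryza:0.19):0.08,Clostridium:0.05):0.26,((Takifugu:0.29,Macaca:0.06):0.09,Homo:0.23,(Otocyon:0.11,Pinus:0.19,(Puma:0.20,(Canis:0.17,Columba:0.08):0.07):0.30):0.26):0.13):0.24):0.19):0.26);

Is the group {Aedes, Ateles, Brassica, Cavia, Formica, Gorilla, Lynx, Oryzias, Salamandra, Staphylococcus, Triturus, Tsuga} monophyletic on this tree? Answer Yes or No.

Yes

The most recent common ancestor of these taxa subtends (((Ateles,Triturus),((Gorilla,Brassica),((Cavia,Formica),Tsuga))),((Staphylococcus,(Lynx,Oryzias)),(Salamandra,Aedes))).
That clade has exactly 12 tips — every listed taxon and nothing else — so the group is monophyletic.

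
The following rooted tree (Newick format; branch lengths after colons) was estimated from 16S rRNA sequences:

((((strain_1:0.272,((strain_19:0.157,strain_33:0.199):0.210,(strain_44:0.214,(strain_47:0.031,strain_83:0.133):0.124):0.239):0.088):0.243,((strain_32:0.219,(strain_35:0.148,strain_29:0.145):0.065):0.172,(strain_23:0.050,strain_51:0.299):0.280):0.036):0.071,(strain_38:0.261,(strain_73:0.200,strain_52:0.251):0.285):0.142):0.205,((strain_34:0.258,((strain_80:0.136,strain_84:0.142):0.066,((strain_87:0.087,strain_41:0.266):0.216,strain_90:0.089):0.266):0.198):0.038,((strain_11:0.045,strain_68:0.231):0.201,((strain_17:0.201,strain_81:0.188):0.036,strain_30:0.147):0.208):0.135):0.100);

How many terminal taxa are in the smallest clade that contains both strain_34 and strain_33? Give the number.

The MRCA of strain_34 and strain_33 is the root, so the clade is the entire tree.
That clade contains 25 terminal taxa: strain_1, strain_11, strain_17, strain_19, strain_23, strain_29, strain_30, strain_32, strain_33, strain_34, strain_35, strain_38, strain_41, strain_44, strain_47, strain_51, strain_52, strain_68, strain_73, strain_80, strain_81, strain_83, strain_84, strain_87, strain_90.

25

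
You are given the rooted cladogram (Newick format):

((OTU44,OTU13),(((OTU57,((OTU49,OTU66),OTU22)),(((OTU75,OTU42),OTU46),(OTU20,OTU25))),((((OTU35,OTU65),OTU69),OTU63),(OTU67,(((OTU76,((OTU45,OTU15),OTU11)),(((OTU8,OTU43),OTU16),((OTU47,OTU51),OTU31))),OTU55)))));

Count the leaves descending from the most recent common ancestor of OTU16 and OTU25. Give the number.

25

The MRCA of OTU16 and OTU25 is the node subtending (((OTU57,((OTU49,OTU66),OTU22)),(((OTU75,OTU42),OTU46),(OTU20,OTU25))),((((OTU35,OTU65),OTU69),OTU63),(OTU67,(((OTU76,((OTU45,OTU15),OTU11)),(((OTU8,OTU43),OTU16),((OTU47,OTU51),OTU31))),OTU55)))).
That clade contains 25 terminal taxa: OTU11, OTU15, OTU16, OTU20, OTU22, OTU25, OTU31, OTU35, OTU42, OTU43, OTU45, OTU46, OTU47, OTU49, OTU51, OTU55, OTU57, OTU63, OTU65, OTU66, OTU67, OTU69, OTU75, OTU76, OTU8.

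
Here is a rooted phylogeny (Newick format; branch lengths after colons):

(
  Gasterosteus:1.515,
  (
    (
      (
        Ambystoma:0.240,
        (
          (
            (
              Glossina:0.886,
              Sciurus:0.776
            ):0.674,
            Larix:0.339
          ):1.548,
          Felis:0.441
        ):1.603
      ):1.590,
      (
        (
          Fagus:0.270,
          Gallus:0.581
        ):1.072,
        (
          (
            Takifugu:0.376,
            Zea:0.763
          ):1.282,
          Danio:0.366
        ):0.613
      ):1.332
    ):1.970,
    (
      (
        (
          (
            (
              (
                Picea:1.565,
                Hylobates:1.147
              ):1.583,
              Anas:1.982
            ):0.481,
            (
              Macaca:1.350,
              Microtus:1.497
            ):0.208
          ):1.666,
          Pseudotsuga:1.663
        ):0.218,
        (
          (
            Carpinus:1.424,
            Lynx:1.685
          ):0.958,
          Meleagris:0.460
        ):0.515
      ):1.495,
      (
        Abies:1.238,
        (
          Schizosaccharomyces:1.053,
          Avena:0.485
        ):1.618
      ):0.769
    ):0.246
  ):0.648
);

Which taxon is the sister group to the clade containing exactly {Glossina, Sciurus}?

Larix

The clade containing exactly {Glossina, Sciurus} attaches to the tree at the node subtending ((Glossina,Sciurus),Larix).
The other lineage descending from that same node — the sister group — is the single tip Larix.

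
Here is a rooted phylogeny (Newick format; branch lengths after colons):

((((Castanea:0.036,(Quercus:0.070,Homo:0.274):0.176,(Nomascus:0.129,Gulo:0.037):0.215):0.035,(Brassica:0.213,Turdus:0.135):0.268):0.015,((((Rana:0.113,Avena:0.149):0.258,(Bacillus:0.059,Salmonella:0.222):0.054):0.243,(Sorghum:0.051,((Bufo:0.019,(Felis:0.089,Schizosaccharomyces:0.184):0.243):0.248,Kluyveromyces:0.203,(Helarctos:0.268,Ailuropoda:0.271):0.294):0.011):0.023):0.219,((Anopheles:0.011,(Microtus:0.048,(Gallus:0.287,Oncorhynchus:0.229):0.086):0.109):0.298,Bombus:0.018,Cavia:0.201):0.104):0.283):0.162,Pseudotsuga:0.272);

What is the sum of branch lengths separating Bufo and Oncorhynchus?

The path runs Bufo → … → MRCA → … → Oncorhynchus; the MRCA is the node subtending ((((Rana,Avena),(Bacillus,Salmonella)),(Sorghum,((Bufo,(Felis,Schizosaccharomyces)),Kluyveromyces,(Helarctos,Ailuropoda)))),((Anopheles,(Microtus,(Gallus,Oncorhynchus))),Bombus,Cavia)).
Branch lengths along that path: 0.019 + 0.248 + 0.011 + 0.023 + 0.219 + 0.104 + 0.298 + 0.109 + 0.086 + 0.229 = 1.346.

1.346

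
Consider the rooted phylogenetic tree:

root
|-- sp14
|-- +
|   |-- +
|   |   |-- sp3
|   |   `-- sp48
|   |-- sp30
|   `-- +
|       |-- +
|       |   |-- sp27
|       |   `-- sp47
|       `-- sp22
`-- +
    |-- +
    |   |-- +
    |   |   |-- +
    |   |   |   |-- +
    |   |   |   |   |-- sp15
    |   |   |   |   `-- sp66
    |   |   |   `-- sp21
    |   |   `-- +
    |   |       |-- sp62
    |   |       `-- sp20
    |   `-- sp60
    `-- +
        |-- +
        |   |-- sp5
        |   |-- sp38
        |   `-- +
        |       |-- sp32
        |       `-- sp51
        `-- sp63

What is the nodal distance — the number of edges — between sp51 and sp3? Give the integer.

The MRCA of sp51 and sp3 is the root of the tree.
From sp51 up to that node: 5 branches. From sp3 up to the same node: 3 branches. Total: 5 + 3 = 8.

8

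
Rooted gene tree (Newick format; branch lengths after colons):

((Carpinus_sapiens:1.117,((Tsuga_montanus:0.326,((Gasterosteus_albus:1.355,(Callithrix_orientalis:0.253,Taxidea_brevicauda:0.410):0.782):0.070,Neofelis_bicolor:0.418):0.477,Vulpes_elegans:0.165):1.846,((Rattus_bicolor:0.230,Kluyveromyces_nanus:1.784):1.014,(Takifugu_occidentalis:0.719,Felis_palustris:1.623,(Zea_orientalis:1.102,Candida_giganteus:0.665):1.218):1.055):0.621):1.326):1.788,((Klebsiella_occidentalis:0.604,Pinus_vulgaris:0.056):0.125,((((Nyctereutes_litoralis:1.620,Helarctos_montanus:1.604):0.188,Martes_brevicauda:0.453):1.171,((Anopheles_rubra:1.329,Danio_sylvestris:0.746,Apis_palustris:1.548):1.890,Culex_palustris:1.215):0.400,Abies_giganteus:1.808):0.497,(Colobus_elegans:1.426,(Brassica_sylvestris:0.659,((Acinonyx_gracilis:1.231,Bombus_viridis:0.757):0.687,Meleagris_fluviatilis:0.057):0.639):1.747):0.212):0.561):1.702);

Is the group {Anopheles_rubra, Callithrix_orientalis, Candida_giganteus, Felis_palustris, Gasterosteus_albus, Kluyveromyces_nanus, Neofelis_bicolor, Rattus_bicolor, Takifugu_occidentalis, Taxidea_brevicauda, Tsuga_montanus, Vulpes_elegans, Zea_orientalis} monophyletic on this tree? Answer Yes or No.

No

The MRCA of the listed taxa is the root, so the smallest clade containing them is the whole tree.
That clade also contains Abies_giganteus, Acinonyx_gracilis, Apis_palustris, Bombus_viridis, Brassica_sylvestris, Carpinus_sapiens, Colobus_elegans, Culex_palustris, Danio_sylvestris, Helarctos_montanus, Klebsiella_occidentalis, Martes_brevicauda, Meleagris_fluviatilis, Nyctereutes_litoralis, Pinus_vulgaris, which are not in the proposed group, so the group is not monophyletic.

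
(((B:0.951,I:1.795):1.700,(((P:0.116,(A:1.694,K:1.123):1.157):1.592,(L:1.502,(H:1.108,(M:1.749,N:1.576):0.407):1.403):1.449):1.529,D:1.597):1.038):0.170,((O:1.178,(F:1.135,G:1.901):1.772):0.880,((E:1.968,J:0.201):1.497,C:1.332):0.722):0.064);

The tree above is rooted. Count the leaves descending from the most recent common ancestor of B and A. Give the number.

10

The MRCA of B and A is the node subtending ((B,I),(((P,(A,K)),(L,(H,(M,N)))),D)).
That clade contains 10 terminal taxa: A, B, D, H, I, K, L, M, N, P.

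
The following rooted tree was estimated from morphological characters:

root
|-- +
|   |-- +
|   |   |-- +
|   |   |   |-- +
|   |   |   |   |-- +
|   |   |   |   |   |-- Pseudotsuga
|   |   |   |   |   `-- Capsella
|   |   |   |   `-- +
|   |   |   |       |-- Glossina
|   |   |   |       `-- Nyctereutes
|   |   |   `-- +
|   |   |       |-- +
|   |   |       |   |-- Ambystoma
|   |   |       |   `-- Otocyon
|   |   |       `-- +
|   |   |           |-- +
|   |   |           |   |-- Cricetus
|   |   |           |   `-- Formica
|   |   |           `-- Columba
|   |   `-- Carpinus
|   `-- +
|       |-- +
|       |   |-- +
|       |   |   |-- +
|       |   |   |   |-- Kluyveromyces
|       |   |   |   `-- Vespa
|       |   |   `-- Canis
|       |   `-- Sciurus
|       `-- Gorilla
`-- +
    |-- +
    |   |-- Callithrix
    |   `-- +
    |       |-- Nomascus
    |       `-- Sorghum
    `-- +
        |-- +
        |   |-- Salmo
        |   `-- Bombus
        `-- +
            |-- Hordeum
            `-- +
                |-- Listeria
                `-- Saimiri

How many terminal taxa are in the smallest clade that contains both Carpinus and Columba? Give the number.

The MRCA of Carpinus and Columba is the node subtending ((((Pseudotsuga,Capsella),(Glossina,Nyctereutes)),((Ambystoma,Otocyon),((Cricetus,Formica),Columba))),Carpinus).
That clade contains 10 terminal taxa: Ambystoma, Capsella, Carpinus, Columba, Cricetus, Formica, Glossina, Nyctereutes, Otocyon, Pseudotsuga.

10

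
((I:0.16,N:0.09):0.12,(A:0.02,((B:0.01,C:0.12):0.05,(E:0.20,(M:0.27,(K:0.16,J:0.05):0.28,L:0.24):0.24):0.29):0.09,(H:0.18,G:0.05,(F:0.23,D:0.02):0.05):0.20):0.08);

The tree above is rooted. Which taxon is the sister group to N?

N attaches to the tree at the node subtending (I,N).
The other lineage descending from that same node — the sister group — is the single tip I.

I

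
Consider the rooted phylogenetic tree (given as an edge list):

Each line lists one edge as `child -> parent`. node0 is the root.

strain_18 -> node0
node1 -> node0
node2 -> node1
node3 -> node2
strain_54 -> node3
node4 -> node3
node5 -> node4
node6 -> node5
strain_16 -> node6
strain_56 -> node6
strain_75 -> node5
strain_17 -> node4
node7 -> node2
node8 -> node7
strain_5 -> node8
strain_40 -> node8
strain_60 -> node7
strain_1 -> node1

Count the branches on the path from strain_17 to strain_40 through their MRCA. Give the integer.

6

The MRCA of strain_17 and strain_40 is the node subtending ((strain_54,(((strain_16,strain_56),strain_75),strain_17)),((strain_5,strain_40),strain_60)).
From strain_17 up to that node: 3 branches. From strain_40 up to the same node: 3 branches. Total: 3 + 3 = 6.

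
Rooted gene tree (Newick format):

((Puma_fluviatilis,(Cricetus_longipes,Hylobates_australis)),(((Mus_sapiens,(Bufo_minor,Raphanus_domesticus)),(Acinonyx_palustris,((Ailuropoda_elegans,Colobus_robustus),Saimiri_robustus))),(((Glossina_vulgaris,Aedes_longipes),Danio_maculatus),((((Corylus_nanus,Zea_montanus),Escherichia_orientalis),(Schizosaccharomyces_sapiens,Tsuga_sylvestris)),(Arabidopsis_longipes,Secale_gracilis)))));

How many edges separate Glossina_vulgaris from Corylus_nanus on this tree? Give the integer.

8

The MRCA of Glossina_vulgaris and Corylus_nanus is the node subtending (((Glossina_vulgaris,Aedes_longipes),Danio_maculatus),((((Corylus_nanus,Zea_montanus),Escherichia_orientalis),(Schizosaccharomyces_sapiens,Tsuga_sylvestris)),(Arabidopsis_longipes,Secale_gracilis))).
From Glossina_vulgaris up to that node: 3 branches. From Corylus_nanus up to the same node: 5 branches. Total: 3 + 5 = 8.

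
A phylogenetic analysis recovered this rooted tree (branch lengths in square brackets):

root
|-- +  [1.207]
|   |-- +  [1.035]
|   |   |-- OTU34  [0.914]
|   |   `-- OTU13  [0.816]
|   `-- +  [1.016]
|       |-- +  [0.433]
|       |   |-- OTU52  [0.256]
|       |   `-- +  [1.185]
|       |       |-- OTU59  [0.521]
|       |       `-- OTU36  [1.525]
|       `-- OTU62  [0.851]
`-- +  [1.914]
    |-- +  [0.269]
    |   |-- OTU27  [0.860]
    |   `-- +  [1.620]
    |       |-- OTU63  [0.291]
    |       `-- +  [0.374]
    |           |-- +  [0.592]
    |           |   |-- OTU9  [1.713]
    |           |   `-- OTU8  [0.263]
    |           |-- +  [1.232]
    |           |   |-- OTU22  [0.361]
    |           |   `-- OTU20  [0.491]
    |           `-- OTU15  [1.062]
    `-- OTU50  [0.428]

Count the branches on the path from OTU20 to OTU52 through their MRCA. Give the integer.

10

The MRCA of OTU20 and OTU52 is the root of the tree.
From OTU20 up to that node: 6 branches. From OTU52 up to the same node: 4 branches. Total: 6 + 4 = 10.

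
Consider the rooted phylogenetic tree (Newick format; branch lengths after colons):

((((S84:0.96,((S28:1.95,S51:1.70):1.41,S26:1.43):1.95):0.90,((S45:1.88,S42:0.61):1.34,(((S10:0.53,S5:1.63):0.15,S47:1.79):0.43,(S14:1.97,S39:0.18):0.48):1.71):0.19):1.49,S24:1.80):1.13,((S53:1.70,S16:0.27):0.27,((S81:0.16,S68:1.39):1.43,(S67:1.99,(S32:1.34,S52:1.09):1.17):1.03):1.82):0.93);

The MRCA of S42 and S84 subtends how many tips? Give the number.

11

The MRCA of S42 and S84 is the node subtending ((S84,((S28,S51),S26)),((S45,S42),(((S10,S5),S47),(S14,S39)))).
That clade contains 11 terminal taxa: S10, S14, S26, S28, S39, S42, S45, S47, S5, S51, S84.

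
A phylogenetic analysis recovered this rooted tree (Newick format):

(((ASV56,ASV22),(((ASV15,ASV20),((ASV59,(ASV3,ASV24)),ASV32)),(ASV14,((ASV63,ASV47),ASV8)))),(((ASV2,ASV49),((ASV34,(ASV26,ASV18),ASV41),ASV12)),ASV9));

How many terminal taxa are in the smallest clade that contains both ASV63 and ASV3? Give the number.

10

The MRCA of ASV63 and ASV3 is the node subtending (((ASV15,ASV20),((ASV59,(ASV3,ASV24)),ASV32)),(ASV14,((ASV63,ASV47),ASV8))).
That clade contains 10 terminal taxa: ASV14, ASV15, ASV20, ASV24, ASV3, ASV32, ASV47, ASV59, ASV63, ASV8.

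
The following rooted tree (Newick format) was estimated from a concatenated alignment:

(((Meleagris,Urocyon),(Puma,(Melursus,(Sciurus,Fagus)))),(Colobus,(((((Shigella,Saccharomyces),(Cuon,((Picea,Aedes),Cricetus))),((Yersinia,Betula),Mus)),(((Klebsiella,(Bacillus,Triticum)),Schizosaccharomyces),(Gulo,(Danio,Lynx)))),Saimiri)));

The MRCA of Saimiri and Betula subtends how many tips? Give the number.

The MRCA of Saimiri and Betula is the node subtending (((((Shigella,Saccharomyces),(Cuon,((Picea,Aedes),Cricetus))),((Yersinia,Betula),Mus)),(((Klebsiella,(Bacillus,Triticum)),Schizosaccharomyces),(Gulo,(Danio,Lynx)))),Saimiri).
That clade contains 17 terminal taxa: Aedes, Bacillus, Betula, Cricetus, Cuon, Danio, Gulo, Klebsiella, Lynx, Mus, Picea, Saccharomyces, Saimiri, Schizosaccharomyces, Shigella, Triticum, Yersinia.

17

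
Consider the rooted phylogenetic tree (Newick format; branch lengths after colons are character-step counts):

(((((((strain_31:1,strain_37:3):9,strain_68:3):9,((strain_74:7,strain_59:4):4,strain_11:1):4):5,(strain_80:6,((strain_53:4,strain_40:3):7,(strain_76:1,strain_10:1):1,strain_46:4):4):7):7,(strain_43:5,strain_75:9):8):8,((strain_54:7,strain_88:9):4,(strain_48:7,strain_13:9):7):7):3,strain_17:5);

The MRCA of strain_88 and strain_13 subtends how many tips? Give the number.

4

The MRCA of strain_88 and strain_13 is the node subtending ((strain_54,strain_88),(strain_48,strain_13)).
That clade contains 4 terminal taxa: strain_13, strain_48, strain_54, strain_88.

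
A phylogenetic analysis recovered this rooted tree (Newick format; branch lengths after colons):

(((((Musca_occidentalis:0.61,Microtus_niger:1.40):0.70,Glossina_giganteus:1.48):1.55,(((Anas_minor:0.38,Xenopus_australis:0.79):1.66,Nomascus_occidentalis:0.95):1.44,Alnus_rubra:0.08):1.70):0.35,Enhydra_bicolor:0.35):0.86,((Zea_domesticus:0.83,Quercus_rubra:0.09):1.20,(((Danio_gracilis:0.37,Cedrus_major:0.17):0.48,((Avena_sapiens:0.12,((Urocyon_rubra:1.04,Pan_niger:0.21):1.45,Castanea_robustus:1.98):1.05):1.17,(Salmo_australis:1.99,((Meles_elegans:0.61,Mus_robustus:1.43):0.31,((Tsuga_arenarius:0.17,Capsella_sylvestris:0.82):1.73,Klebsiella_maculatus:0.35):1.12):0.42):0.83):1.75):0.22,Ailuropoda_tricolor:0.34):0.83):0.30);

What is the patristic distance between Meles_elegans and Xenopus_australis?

The path runs Meles_elegans → … → MRCA → … → Xenopus_australis; the MRCA is the root of the tree.
Branch lengths along that path: 0.61 + 0.31 + 0.42 + 0.83 + 1.75 + 0.22 + 0.83 + 0.30 + 0.86 + 0.35 + 1.70 + 1.44 + 1.66 + 0.79 = 12.07.

12.07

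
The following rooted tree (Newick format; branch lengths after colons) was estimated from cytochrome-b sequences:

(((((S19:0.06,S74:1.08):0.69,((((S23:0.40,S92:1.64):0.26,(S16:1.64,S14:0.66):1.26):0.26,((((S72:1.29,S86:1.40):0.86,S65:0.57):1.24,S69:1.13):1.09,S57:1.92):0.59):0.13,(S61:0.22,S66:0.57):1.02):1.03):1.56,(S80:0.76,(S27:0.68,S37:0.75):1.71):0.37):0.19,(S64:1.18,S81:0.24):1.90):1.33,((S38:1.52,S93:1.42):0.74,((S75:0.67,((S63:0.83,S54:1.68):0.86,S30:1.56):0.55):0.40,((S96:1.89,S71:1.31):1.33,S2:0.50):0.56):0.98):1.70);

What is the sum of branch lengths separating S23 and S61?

The path runs S23 → … → MRCA → … → S61; the MRCA is the node subtending ((((S23,S92),(S16,S14)),((((S72,S86),S65),S69),S57)),(S61,S66)).
Branch lengths along that path: 0.40 + 0.26 + 0.26 + 0.13 + 1.02 + 0.22 = 2.29.

2.29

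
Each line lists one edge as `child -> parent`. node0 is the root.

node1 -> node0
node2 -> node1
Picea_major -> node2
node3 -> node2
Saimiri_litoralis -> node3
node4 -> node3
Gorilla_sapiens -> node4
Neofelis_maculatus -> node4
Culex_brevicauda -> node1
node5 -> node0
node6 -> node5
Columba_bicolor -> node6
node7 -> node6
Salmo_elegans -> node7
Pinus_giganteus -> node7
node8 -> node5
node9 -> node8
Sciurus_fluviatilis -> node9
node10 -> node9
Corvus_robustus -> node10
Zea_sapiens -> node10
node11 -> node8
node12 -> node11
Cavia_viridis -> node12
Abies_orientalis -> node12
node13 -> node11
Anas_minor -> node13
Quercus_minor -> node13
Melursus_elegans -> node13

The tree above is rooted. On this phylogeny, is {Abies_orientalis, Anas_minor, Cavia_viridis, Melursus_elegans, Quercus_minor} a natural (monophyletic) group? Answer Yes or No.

Yes

The most recent common ancestor of these taxa subtends ((Cavia_viridis,Abies_orientalis),(Anas_minor,Quercus_minor,Melursus_elegans)).
That clade has exactly 5 tips — every listed taxon and nothing else — so the group is monophyletic.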